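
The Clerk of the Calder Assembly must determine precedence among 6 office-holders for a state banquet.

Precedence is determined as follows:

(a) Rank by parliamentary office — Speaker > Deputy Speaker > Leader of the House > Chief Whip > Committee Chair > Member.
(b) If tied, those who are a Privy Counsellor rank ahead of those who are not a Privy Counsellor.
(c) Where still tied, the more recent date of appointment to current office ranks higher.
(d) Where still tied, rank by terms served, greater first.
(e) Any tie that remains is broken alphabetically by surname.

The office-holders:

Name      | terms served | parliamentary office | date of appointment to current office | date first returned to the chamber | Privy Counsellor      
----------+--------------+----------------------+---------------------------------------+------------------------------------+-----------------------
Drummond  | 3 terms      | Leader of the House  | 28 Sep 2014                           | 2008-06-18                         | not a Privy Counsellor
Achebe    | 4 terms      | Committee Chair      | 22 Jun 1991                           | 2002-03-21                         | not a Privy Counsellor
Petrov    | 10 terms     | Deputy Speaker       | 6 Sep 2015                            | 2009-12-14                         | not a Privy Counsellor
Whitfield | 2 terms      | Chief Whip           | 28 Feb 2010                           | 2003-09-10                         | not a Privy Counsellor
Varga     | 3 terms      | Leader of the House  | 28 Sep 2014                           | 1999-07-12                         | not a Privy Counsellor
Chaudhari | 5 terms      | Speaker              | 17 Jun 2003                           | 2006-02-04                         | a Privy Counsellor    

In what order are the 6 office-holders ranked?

Chaudhari, Petrov, Drummond, Varga, Whitfield, Achebe

By parliamentary office: Chaudhari (Speaker); then Petrov (Deputy Speaker); then Drummond and Varga (Leader of the House); then Whitfield (Chief Whip); then Achebe (Committee Chair).
Drummond and Varga are each not a Privy Counsellor, so the next rule applies.
Drummond and Varga both have date of appointment to current office 28 Sep 2014, so the next rule applies.
Drummond and Varga both have terms served 3 terms, so the next rule applies.
Among Drummond and Varga, alphabetically by surname: Drummond before Varga.
Full order: Chaudhari, Petrov, Drummond, Varga, Whitfield, Achebe.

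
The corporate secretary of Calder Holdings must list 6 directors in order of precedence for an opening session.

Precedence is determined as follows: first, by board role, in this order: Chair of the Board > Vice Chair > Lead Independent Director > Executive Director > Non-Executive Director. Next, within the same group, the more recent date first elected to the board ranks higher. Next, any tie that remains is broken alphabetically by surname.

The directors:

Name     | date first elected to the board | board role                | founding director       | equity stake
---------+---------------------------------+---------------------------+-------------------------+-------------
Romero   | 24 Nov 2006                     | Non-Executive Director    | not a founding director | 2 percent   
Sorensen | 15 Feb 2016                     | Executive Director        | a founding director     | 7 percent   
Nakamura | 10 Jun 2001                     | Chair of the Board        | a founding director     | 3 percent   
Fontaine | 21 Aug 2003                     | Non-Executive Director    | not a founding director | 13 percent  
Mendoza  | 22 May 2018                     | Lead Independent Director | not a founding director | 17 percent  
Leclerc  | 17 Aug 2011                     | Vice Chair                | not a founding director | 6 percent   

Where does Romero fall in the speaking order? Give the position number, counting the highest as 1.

5

By board role: Nakamura (Chair of the Board); then Leclerc (Vice Chair); then Mendoza (Lead Independent Director); then Sorensen (Executive Director); then Romero and Fontaine (Non-Executive Director).
Among Romero and Fontaine, by date first elected to the board (later first): Romero (24 Nov 2006) before Fontaine (21 Aug 2003).
Order: Nakamura, Leclerc, Mendoza, Sorensen, Romero, Fontaine. So position 5.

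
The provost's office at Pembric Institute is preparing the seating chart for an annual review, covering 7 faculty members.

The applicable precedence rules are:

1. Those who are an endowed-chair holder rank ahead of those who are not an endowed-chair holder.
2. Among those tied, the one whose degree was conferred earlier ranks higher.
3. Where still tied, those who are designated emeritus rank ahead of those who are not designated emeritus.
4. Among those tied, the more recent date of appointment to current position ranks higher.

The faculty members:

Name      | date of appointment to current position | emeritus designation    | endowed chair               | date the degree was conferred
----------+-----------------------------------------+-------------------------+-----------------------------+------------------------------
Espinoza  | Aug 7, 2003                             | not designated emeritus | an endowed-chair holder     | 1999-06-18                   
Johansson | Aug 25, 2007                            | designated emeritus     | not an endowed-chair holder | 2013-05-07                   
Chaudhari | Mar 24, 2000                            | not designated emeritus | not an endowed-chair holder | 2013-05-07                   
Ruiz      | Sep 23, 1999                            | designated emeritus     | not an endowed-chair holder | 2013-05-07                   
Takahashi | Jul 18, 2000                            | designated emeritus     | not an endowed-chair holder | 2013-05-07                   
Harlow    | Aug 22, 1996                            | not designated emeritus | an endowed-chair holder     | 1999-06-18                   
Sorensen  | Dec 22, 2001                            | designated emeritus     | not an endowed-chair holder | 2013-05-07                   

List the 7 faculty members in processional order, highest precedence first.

By the first rule: Espinoza and Harlow (both an endowed-chair holder); then Johansson, Sorensen, Takahashi, Ruiz and Chaudhari (each not an endowed-chair holder).
Espinoza and Harlow both have date the degree was conferred 1999-06-18, so the next rule applies.
Espinoza and Harlow are each not designated emeritus, so the next rule applies.
Among Espinoza and Harlow, by date of appointment to current position (later first): Espinoza (Aug 7, 2003) before Harlow (Aug 22, 1996).
Johansson, Sorensen, Takahashi, Ruiz and Chaudhari all have date the degree was conferred 2013-05-07, so the next rule applies.
Among Johansson, Sorensen, Takahashi, Ruiz and Chaudhari, designated emeritus before not designated emeritus: Johansson, Sorensen, Takahashi and Ruiz (designated emeritus) before Chaudhari (not designated emeritus).
Among Johansson, Sorensen, Takahashi and Ruiz, by date of appointment to current position (later first): Johansson (Aug 25, 2007) before Sorensen (Dec 22, 2001) before Takahashi (Jul 18, 2000) before Ruiz (Sep 23, 1999).
Full order: Espinoza, Harlow, Johansson, Sorensen, Takahashi, Ruiz, Chaudhari.

Espinoza, Harlow, Johansson, Sorensen, Takahashi, Ruiz, Chaudhari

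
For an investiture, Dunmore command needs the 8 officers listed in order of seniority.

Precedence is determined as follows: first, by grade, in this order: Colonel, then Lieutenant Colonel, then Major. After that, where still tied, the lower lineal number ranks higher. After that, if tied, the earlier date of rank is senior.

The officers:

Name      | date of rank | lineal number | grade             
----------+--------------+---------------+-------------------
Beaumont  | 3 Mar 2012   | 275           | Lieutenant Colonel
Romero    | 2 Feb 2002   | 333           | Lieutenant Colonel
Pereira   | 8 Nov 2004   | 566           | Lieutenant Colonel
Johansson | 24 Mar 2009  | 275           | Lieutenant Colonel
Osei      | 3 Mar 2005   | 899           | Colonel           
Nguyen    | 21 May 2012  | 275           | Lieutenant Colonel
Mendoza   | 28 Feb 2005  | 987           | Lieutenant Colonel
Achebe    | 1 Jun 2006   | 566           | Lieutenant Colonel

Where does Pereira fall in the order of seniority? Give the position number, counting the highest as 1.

By grade: Osei (Colonel); then Johansson, Beaumont, Nguyen, Romero, Pereira, Achebe and Mendoza (Lieutenant Colonel).
Among Johansson, Beaumont, Nguyen, Romero, Pereira, Achebe and Mendoza, by lineal number (lower first): Johansson, Beaumont and Nguyen (275) before Romero (333) before Pereira and Achebe (566) before Mendoza (987).
Among Johansson, Beaumont and Nguyen, by date of rank (earlier first): Johansson (24 Mar 2009) before Beaumont (3 Mar 2012) before Nguyen (21 May 2012).
Among Pereira and Achebe, by date of rank (earlier first): Pereira (8 Nov 2004) before Achebe (1 Jun 2006).
Order: Osei, Johansson, Beaumont, Nguyen, Romero, Pereira, Achebe, Mendoza. So position 6.

6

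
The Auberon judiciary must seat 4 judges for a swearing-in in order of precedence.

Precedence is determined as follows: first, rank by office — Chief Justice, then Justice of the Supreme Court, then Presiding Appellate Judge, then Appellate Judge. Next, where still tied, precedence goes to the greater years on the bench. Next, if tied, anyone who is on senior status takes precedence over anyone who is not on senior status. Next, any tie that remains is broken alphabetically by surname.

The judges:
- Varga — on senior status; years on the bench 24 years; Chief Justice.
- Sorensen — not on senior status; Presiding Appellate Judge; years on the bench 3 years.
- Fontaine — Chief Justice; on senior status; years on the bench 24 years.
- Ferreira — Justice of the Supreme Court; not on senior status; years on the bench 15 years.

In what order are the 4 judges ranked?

Fontaine, Varga, Ferreira, Sorensen

By office: Fontaine and Varga (Chief Justice); then Ferreira (Justice of the Supreme Court); then Sorensen (Presiding Appellate Judge).
Fontaine and Varga both have years on the bench 24 years, so the next rule applies.
Fontaine and Varga are each on senior status, so the next rule applies.
Among Fontaine and Varga, alphabetically by surname: Fontaine before Varga.
Full order: Fontaine, Varga, Ferreira, Sorensen.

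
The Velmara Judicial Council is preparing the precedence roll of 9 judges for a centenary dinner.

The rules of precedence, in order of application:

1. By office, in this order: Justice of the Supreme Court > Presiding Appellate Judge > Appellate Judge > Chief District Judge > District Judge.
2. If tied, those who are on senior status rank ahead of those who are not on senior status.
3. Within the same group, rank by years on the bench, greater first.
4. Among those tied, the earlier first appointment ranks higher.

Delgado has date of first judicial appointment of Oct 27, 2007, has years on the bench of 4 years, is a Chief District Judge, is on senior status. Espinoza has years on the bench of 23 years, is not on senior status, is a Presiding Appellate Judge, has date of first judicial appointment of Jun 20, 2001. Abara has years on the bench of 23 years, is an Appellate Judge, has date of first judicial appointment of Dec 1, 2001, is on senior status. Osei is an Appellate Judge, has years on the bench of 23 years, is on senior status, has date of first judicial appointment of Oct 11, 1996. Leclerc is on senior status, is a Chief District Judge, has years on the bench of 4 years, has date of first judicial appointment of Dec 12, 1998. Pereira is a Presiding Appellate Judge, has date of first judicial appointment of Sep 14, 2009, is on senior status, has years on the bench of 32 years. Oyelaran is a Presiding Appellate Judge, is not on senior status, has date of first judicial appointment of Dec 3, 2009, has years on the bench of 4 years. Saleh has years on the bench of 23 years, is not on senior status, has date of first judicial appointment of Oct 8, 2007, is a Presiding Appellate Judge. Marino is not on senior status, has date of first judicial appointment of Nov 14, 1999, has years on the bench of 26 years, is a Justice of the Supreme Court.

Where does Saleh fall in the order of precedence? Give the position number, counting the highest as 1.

4

By office: Marino (Justice of the Supreme Court); then Pereira, Espinoza, Saleh and Oyelaran (Presiding Appellate Judge); then Osei and Abara (Appellate Judge); then Leclerc and Delgado (Chief District Judge).
Among Pereira, Espinoza, Saleh and Oyelaran, on senior status before not on senior status: Pereira (on senior status) before Espinoza, Saleh and Oyelaran (not on senior status).
Among Espinoza, Saleh and Oyelaran, by years on the bench (higher first): Espinoza and Saleh (23 years) before Oyelaran (4 years).
Among Espinoza and Saleh, by date of first judicial appointment (earlier first): Espinoza (Jun 20, 2001) before Saleh (Oct 8, 2007).
Osei and Abara are each on senior status, so the next rule applies.
Osei and Abara both have years on the bench 23 years, so the next rule applies.
Among Osei and Abara, by date of first judicial appointment (earlier first): Osei (Oct 11, 1996) before Abara (Dec 1, 2001).
Leclerc and Delgado are each on senior status, so the next rule applies.
Leclerc and Delgado both have years on the bench 4 years, so the next rule applies.
Among Leclerc and Delgado, by date of first judicial appointment (earlier first): Leclerc (Dec 12, 1998) before Delgado (Oct 27, 2007).
Order: Marino, Pereira, Espinoza, Saleh, Oyelaran, Osei, Abara, Leclerc, Delgado. So position 4.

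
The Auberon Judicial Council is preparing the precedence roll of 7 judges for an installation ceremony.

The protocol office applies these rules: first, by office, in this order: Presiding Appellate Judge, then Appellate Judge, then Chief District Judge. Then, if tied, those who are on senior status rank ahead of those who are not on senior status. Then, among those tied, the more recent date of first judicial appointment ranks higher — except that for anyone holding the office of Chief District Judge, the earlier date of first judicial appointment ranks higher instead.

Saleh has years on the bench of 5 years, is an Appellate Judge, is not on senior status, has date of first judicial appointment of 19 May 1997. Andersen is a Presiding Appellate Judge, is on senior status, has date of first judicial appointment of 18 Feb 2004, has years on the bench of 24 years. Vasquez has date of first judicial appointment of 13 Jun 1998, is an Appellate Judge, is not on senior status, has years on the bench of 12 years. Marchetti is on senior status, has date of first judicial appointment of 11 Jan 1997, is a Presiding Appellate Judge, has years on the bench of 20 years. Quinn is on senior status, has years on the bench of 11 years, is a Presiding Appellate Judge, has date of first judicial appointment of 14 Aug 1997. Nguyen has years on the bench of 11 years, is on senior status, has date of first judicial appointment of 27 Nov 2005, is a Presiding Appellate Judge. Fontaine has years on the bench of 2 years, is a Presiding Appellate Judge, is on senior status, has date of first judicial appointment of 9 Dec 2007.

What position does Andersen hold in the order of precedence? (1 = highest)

3

By office: Fontaine, Nguyen, Andersen, Quinn and Marchetti (Presiding Appellate Judge); then Vasquez and Saleh (Appellate Judge).
Fontaine, Nguyen, Andersen, Quinn and Marchetti are each on senior status, so the next rule applies.
Among Fontaine, Nguyen, Andersen, Quinn and Marchetti, by date of first judicial appointment (later first): Fontaine (9 Dec 2007) before Nguyen (27 Nov 2005) before Andersen (18 Feb 2004) before Quinn (14 Aug 1997) before Marchetti (11 Jan 1997).
Vasquez and Saleh are each not on senior status, so the next rule applies.
Among Vasquez and Saleh, by date of first judicial appointment (later first): Vasquez (13 Jun 1998) before Saleh (19 May 1997).
Order: Fontaine, Nguyen, Andersen, Quinn, Marchetti, Vasquez, Saleh. So position 3.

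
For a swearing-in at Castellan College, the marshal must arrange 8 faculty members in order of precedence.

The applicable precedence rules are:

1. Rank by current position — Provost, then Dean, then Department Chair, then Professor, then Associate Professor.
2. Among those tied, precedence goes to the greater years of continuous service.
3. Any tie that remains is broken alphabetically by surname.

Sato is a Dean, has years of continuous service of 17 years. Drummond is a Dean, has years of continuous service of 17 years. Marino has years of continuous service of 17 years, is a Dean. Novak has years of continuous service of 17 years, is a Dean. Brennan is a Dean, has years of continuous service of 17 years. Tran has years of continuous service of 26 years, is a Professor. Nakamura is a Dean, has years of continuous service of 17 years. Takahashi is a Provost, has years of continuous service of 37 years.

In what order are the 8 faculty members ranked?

Takahashi, Brennan, Drummond, Marino, Nakamura, Novak, Sato, Tran

By current position: Takahashi (Provost); then Brennan, Drummond, Marino, Nakamura, Novak and Sato (Dean); then Tran (Professor).
Brennan, Drummond, Marino, Nakamura, Novak and Sato all have years of continuous service 17 years, so the next rule applies.
Among Brennan, Drummond, Marino, Nakamura, Novak and Sato, alphabetically by surname: Brennan before Drummond before Marino before Nakamura before Novak before Sato.
Full order: Takahashi, Brennan, Drummond, Marino, Nakamura, Novak, Sato, Tran.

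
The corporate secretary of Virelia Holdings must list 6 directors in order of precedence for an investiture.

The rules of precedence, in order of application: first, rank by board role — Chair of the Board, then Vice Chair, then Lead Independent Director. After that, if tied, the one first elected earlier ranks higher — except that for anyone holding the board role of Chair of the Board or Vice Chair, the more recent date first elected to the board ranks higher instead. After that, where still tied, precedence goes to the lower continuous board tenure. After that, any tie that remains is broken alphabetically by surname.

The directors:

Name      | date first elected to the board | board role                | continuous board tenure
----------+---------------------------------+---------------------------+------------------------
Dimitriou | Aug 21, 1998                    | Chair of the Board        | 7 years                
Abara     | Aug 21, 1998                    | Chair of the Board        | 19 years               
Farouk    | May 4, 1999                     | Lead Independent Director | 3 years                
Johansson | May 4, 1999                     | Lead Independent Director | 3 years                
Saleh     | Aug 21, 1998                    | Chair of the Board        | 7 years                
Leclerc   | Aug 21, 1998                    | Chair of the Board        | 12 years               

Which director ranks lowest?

Johansson

By board role: Dimitriou, Saleh, Leclerc and Abara (Chair of the Board); then Farouk and Johansson (Lead Independent Director).
Dimitriou, Saleh, Leclerc and Abara all have date first elected to the board Aug 21, 1998, so the next rule applies.
Among Dimitriou, Saleh, Leclerc and Abara, by continuous board tenure (lower first): Dimitriou and Saleh (7 years) before Leclerc (12 years) before Abara (19 years).
Among Dimitriou and Saleh, alphabetically by surname: Dimitriou before Saleh.
Farouk and Johansson both have date first elected to the board May 4, 1999, so the next rule applies.
Farouk and Johansson both have continuous board tenure 3 years, so the next rule applies.
Among Farouk and Johansson, alphabetically by surname: Farouk before Johansson.
Order: Dimitriou, Saleh, Leclerc, Abara, Farouk, Johansson.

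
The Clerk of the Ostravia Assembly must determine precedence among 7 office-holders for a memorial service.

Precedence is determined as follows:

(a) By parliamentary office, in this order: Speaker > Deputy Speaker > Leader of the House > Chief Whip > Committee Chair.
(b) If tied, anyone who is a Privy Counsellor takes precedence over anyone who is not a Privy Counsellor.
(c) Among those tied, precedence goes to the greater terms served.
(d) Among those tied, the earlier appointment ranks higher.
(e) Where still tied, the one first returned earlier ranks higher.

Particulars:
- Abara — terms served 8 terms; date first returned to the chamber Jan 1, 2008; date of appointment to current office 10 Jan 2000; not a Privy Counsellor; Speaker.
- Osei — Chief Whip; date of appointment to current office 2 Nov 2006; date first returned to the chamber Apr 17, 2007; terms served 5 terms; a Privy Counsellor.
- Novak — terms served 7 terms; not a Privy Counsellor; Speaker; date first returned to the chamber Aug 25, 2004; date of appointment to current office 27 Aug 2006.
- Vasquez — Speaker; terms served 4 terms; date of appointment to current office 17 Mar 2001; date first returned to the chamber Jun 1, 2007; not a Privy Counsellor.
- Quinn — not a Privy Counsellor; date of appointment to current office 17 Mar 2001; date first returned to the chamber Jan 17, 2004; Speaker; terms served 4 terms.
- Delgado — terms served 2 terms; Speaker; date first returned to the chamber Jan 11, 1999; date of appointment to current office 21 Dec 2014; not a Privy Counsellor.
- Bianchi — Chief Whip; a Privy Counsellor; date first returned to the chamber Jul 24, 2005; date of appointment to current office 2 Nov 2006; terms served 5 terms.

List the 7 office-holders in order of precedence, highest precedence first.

Abara, Novak, Quinn, Vasquez, Delgado, Bianchi, Osei

By parliamentary office: Abara, Novak, Quinn, Vasquez and Delgado (Speaker); then Bianchi and Osei (Chief Whip).
Abara, Novak, Quinn, Vasquez and Delgado are each not a Privy Counsellor, so the next rule applies.
Among Abara, Novak, Quinn, Vasquez and Delgado, by terms served (higher first): Abara (8 terms) before Novak (7 terms) before Quinn and Vasquez (4 terms) before Delgado (2 terms).
Quinn and Vasquez both have date of appointment to current office 17 Mar 2001, so the next rule applies.
Among Quinn and Vasquez, by date first returned to the chamber (earlier first): Quinn (Jan 17, 2004) before Vasquez (Jun 1, 2007).
Bianchi and Osei are each a Privy Counsellor, so the next rule applies.
Bianchi and Osei both have terms served 5 terms, so the next rule applies.
Bianchi and Osei both have date of appointment to current office 2 Nov 2006, so the next rule applies.
Among Bianchi and Osei, by date first returned to the chamber (earlier first): Bianchi (Jul 24, 2005) before Osei (Apr 17, 2007).
Full order: Abara, Novak, Quinn, Vasquez, Delgado, Bianchi, Osei.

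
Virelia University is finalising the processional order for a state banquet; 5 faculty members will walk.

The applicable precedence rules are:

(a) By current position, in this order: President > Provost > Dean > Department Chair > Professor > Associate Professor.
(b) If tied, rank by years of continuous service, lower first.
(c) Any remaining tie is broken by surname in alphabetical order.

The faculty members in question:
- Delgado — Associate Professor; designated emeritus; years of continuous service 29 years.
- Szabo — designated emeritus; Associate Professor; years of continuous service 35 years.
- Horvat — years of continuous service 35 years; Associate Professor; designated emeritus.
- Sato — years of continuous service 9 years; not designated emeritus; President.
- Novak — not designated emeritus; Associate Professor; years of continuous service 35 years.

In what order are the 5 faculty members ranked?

By current position: Sato (President); then Delgado, Horvat, Novak and Szabo (Associate Professor).
Among Delgado, Horvat, Novak and Szabo, by years of continuous service (lower first): Delgado (29 years) before Horvat, Novak and Szabo (35 years).
Among Horvat, Novak and Szabo, alphabetically by surname: Horvat before Novak before Szabo.
Full order: Sato, Delgado, Horvat, Novak, Szabo.

Sato, Delgado, Horvat, Novak, Szabo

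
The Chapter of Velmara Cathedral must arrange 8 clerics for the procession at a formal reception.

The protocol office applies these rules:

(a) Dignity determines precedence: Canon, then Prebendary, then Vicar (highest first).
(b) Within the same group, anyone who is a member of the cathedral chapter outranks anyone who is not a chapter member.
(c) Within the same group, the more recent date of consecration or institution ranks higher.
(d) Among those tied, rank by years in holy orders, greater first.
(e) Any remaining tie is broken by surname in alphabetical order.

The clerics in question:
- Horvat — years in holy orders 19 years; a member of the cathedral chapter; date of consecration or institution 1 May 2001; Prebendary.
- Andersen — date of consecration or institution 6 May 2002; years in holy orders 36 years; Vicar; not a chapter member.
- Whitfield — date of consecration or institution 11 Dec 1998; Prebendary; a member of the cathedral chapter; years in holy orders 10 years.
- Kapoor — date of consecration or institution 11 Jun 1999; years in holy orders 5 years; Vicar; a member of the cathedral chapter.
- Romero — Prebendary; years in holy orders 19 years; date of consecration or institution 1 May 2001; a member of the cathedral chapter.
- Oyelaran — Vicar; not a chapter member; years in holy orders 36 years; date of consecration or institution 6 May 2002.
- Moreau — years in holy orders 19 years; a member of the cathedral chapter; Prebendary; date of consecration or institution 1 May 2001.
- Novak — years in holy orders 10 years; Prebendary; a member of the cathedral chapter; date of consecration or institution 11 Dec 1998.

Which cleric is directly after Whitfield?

Kapoor

By dignity: Horvat, Moreau, Romero, Novak and Whitfield (Prebendary); then Kapoor, Andersen and Oyelaran (Vicar).
Horvat, Moreau, Romero, Novak and Whitfield are each a member of the cathedral chapter, so the next rule applies.
Among Horvat, Moreau, Romero, Novak and Whitfield, by date of consecration or institution (later first): Horvat, Moreau and Romero (1 May 2001) before Novak and Whitfield (11 Dec 1998).
Horvat, Moreau and Romero all have years in holy orders 19 years, so the next rule applies.
Among Horvat, Moreau and Romero, alphabetically by surname: Horvat before Moreau before Romero.
Novak and Whitfield both have years in holy orders 10 years, so the next rule applies.
Among Novak and Whitfield, alphabetically by surname: Novak before Whitfield.
Among Kapoor, Andersen and Oyelaran, a member of the cathedral chapter before not a chapter member: Kapoor (a member of the cathedral chapter) before Andersen and Oyelaran (not a chapter member).
Andersen and Oyelaran both have date of consecration or institution 6 May 2002, so the next rule applies.
Andersen and Oyelaran both have years in holy orders 36 years, so the next rule applies.
Among Andersen and Oyelaran, alphabetically by surname: Andersen before Oyelaran.
Order: Horvat, Moreau, Romero, Novak, Whitfield, Kapoor, Andersen, Oyelaran.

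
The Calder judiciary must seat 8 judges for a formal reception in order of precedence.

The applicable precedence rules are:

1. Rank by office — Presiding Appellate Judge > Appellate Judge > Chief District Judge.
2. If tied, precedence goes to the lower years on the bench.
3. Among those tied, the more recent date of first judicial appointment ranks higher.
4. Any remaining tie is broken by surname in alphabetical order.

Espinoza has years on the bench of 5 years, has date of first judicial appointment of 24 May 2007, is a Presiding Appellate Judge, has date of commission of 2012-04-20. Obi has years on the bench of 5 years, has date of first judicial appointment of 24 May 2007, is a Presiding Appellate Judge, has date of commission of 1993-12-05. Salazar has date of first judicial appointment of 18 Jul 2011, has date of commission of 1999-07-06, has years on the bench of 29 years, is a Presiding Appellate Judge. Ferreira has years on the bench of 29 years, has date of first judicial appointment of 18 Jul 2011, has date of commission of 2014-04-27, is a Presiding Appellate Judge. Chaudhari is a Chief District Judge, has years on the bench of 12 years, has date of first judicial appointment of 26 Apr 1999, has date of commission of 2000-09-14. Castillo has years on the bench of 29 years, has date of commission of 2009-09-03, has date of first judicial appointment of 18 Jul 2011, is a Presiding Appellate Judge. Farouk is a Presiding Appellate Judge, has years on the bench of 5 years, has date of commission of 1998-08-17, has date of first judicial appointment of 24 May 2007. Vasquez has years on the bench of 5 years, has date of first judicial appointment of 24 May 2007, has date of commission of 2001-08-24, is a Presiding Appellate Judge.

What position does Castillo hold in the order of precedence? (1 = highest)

5

By office: Espinoza, Farouk, Obi, Vasquez, Castillo, Ferreira and Salazar (Presiding Appellate Judge); then Chaudhari (Chief District Judge).
Among Espinoza, Farouk, Obi, Vasquez, Castillo, Ferreira and Salazar, by years on the bench (lower first): Espinoza, Farouk, Obi and Vasquez (5 years) before Castillo, Ferreira and Salazar (29 years).
Espinoza, Farouk, Obi and Vasquez all have date of first judicial appointment 24 May 2007, so the next rule applies.
Among Espinoza, Farouk, Obi and Vasquez, alphabetically by surname: Espinoza before Farouk before Obi before Vasquez.
Castillo, Ferreira and Salazar all have date of first judicial appointment 18 Jul 2011, so the next rule applies.
Among Castillo, Ferreira and Salazar, alphabetically by surname: Castillo before Ferreira before Salazar.
Order: Espinoza, Farouk, Obi, Vasquez, Castillo, Ferreira, Salazar, Chaudhari. So position 5.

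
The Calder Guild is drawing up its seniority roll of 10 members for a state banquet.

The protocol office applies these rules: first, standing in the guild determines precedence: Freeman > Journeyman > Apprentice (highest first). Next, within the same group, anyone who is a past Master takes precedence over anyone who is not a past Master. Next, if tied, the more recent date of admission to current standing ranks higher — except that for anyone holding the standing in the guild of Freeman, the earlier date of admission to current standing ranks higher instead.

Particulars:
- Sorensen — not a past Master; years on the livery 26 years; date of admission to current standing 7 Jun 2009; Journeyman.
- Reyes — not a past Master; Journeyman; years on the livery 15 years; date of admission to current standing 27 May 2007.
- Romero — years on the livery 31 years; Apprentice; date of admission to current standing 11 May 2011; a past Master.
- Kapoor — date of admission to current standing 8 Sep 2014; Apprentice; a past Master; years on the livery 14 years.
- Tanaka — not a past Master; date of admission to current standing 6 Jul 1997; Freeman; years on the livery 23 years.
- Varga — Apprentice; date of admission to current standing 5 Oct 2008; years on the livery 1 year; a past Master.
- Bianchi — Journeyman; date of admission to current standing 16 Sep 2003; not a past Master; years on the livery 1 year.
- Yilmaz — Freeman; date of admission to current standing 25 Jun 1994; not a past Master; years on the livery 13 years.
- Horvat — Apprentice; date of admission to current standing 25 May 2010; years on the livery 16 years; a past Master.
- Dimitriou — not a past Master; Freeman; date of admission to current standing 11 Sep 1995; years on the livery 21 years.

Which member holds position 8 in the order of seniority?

Romero

By standing in the guild: Yilmaz, Dimitriou and Tanaka (Freeman); then Sorensen, Reyes and Bianchi (Journeyman); then Kapoor, Romero, Horvat and Varga (Apprentice).
Yilmaz, Dimitriou and Tanaka are each not a past Master, so the next rule applies.
Among Yilmaz, Dimitriou and Tanaka, by date of admission to current standing (earlier first) (reversed rule for this group): Yilmaz (25 Jun 1994) before Dimitriou (11 Sep 1995) before Tanaka (6 Jul 1997).
Sorensen, Reyes and Bianchi are each not a past Master, so the next rule applies.
Among Sorensen, Reyes and Bianchi, by date of admission to current standing (later first): Sorensen (7 Jun 2009) before Reyes (27 May 2007) before Bianchi (16 Sep 2003).
Kapoor, Romero, Horvat and Varga are each a past Master, so the next rule applies.
Among Kapoor, Romero, Horvat and Varga, by date of admission to current standing (later first): Kapoor (8 Sep 2014) before Romero (11 May 2011) before Horvat (25 May 2010) before Varga (5 Oct 2008).
Order: Yilmaz, Dimitriou, Tanaka, Sorensen, Reyes, Bianchi, Kapoor, Romero, Horvat, Varga.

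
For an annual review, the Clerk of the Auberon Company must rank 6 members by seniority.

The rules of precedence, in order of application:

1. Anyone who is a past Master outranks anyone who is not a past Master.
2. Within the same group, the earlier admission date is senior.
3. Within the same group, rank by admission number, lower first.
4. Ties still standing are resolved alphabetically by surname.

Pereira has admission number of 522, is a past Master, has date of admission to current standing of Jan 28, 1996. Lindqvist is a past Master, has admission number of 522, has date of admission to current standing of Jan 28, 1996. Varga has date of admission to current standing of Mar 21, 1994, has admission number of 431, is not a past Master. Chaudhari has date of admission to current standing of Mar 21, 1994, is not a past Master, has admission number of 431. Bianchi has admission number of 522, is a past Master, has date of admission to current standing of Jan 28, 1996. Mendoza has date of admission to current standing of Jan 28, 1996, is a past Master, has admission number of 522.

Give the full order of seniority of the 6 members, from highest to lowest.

By the first rule: Bianchi, Lindqvist, Mendoza and Pereira (each a past Master); then Chaudhari and Varga (both not a past Master).
Bianchi, Lindqvist, Mendoza and Pereira all have date of admission to current standing Jan 28, 1996, so the next rule applies.
Bianchi, Lindqvist, Mendoza and Pereira all have admission number 522, so the next rule applies.
Among Bianchi, Lindqvist, Mendoza and Pereira, alphabetically by surname: Bianchi before Lindqvist before Mendoza before Pereira.
Chaudhari and Varga both have date of admission to current standing Mar 21, 1994, so the next rule applies.
Chaudhari and Varga both have admission number 431, so the next rule applies.
Among Chaudhari and Varga, alphabetically by surname: Chaudhari before Varga.
Full order: Bianchi, Lindqvist, Mendoza, Pereira, Chaudhari, Varga.

Bianchi, Lindqvist, Mendoza, Pereira, Chaudhari, Varga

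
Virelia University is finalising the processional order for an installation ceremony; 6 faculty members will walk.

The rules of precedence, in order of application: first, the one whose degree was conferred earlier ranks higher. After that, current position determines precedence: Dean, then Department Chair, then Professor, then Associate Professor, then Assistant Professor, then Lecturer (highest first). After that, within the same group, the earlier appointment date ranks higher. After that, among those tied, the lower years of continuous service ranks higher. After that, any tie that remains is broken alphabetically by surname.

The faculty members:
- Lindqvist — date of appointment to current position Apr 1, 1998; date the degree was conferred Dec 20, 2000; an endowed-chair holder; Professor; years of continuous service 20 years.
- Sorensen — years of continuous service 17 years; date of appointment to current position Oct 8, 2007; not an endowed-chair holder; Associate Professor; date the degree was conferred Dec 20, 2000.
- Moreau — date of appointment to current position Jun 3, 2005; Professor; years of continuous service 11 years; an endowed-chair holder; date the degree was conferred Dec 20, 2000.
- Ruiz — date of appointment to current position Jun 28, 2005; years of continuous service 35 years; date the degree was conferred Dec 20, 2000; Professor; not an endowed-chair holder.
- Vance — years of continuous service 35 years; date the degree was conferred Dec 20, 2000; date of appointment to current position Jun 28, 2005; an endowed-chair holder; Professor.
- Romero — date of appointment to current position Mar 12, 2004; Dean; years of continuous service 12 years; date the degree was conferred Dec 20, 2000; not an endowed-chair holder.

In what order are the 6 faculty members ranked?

Romero, Lindqvist, Moreau, Ruiz, Vance, Sorensen

By date the degree was conferred (earlier first): Romero, Lindqvist, Moreau, Ruiz, Vance and Sorensen (each Dec 20, 2000).
Among Romero, Lindqvist, Moreau, Ruiz, Vance and Sorensen, by current position: Romero (Dean) before Lindqvist, Moreau, Ruiz and Vance (Professor) before Sorensen (Associate Professor).
Among Lindqvist, Moreau, Ruiz and Vance, by date of appointment to current position (earlier first): Lindqvist (Apr 1, 1998) before Moreau (Jun 3, 2005) before Ruiz and Vance (Jun 28, 2005).
Ruiz and Vance both have years of continuous service 35 years, so the next rule applies.
Among Ruiz and Vance, alphabetically by surname: Ruiz before Vance.
Full order: Romero, Lindqvist, Moreau, Ruiz, Vance, Sorensen.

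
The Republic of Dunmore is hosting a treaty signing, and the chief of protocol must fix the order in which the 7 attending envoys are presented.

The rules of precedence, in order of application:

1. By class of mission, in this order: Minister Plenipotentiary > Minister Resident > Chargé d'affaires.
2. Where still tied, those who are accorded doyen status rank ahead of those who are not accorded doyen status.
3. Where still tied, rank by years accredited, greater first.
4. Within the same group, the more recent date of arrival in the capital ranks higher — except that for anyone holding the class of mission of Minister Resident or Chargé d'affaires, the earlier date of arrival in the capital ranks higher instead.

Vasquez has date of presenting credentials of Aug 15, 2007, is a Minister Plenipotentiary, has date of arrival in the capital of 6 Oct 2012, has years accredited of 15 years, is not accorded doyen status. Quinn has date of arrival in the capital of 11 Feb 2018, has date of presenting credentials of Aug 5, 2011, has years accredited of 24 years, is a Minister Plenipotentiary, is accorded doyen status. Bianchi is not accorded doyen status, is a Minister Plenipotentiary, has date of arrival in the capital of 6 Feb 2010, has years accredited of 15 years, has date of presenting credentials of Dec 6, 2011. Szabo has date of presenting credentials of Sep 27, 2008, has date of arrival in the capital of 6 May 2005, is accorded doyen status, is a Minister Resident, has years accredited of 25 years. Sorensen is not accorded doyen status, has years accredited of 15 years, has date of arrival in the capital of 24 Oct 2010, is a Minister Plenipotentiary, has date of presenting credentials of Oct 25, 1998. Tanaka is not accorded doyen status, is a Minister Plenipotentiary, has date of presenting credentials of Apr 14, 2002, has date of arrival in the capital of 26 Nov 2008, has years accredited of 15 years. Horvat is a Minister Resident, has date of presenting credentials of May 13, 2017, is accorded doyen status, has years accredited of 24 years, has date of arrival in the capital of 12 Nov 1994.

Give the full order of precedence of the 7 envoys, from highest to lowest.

By class of mission: Quinn, Vasquez, Sorensen, Bianchi and Tanaka (Minister Plenipotentiary); then Szabo and Horvat (Minister Resident).
Among Quinn, Vasquez, Sorensen, Bianchi and Tanaka, accorded doyen status before not accorded doyen status: Quinn (accorded doyen status) before Vasquez, Sorensen, Bianchi and Tanaka (not accorded doyen status).
Vasquez, Sorensen, Bianchi and Tanaka all have years accredited 15 years, so the next rule applies.
Among Vasquez, Sorensen, Bianchi and Tanaka, by date of arrival in the capital (later first): Vasquez (6 Oct 2012) before Sorensen (24 Oct 2010) before Bianchi (6 Feb 2010) before Tanaka (26 Nov 2008).
Szabo and Horvat are each accorded doyen status, so the next rule applies.
Among Szabo and Horvat, by years accredited (higher first): Szabo (25 years) before Horvat (24 years).
Full order: Quinn, Vasquez, Sorensen, Bianchi, Tanaka, Szabo, Horvat.

Quinn, Vasquez, Sorensen, Bianchi, Tanaka, Szabo, Horvat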